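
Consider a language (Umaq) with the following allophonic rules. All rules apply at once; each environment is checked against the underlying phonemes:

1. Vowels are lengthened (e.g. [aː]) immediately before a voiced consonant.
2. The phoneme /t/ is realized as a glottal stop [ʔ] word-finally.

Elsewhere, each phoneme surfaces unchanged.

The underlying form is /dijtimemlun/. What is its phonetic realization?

/i/ (between /d/ and /j/) occurs before a voiced consonant → [iː] by rule 1.
/t/ — between /j/ and /i/; rule 2 does not apply here → [t].
Rule 1 applies to /i/ (between /t/ and /m/: before a voiced consonant) → [iː].
/e/ meets the environment for rule 1 (before a voiced consonant) → [eː].
/u/ — between /l/ and /n/, before a voiced consonant — surfaces as [uː] (rule 1).

[diːjtiːmeːmluːn]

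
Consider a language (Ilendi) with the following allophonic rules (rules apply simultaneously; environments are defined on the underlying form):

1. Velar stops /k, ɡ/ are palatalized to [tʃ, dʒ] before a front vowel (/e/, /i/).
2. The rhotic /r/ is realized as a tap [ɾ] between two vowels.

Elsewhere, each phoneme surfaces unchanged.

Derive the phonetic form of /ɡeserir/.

[dʒeseɾir]

/ɡ/ (word-initial): before a front vowel, so rule 1 applies → [dʒ].
/e/ — not in any rule's target class → [e].
/s/ (between /e/ and /e/): no rule targets it → [s].
/e/ (between /s/ and /r/): no rule targets it → [e].
/r/ meets the environment for rule 2 (between two vowels) → [ɾ].
/i/ — not in any rule's target class → [i].
/r/ (word-final) fails the environment for rule 2, so it stays [r].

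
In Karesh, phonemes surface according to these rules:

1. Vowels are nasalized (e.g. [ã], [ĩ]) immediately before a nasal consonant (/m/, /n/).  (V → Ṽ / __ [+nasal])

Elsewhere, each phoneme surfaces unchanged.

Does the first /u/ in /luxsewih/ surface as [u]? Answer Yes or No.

Yes

/u/ (between /l/ and /x/) is in the target of rule 1 but the environment (before a nasal consonant) is not met → [u].
The actual realization is [u], which matches [u].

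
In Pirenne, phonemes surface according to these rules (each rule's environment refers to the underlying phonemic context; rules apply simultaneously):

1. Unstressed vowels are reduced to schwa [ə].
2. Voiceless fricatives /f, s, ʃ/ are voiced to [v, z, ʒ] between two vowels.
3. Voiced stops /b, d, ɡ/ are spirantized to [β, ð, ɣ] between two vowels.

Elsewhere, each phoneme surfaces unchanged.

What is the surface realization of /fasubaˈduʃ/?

/f/ (word-initial) is in the target of rule 2 but the environment (between two vowels) is not met → [f].
/a/ (between /f/ and /s/): in an unstressed syllable, so rule 1 applies → [ə].
/s/ (between /a/ and /u/): between two vowels, so rule 2 applies → [z].
/u/ (between /s/ and /b/): in an unstressed syllable, so rule 1 applies → [ə].
/b/ (between /u/ and /a/) occurs between two vowels → [β] by rule 3.
/a/ (between /b/ and /d/) occurs in an unstressed syllable → [ə] by rule 1.
/d/ meets the environment for rule 3 (between two vowels) → [ð].
/u/ — between /d/ and /ʃ/; rule 1 does not apply here → [u].
/ʃ/ — word-final; rule 2 does not apply here → [ʃ].

[fəzəβəˈðuʃ]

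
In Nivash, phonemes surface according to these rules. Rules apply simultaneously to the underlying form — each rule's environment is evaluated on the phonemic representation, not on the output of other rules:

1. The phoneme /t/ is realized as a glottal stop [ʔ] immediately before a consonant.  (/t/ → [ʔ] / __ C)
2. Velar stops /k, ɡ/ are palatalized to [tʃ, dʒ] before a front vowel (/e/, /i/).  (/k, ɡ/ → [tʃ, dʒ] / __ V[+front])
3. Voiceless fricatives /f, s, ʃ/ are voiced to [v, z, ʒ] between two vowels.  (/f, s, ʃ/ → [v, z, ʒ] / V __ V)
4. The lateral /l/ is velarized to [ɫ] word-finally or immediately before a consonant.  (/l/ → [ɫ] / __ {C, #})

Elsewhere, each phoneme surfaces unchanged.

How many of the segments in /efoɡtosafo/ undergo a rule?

3

Segments that undergo a rule: /f/ → [v] (rule 3); /s/ → [z] (rule 3); /f/ → [v] (rule 3).
All other segments surface unchanged.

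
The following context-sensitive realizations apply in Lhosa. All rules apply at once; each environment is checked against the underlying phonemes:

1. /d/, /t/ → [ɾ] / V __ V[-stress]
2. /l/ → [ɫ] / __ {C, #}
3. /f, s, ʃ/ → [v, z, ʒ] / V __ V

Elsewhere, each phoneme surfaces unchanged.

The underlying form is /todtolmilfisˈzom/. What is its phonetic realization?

/t/ — word-initial; rule 1 does not apply here → [t].
/o/ stays [o].
/d/ (between /o/ and /t/) is in the target of rule 1 but the environment (between a vowel and a following unstressed vowel) is not met → [d].
/t/ — between /d/ and /o/; rule 1 does not apply here → [t].
/o/ — not in any rule's target class → [o].
/l/ — between /o/ and /m/, word-finally or immediately before a consonant — surfaces as [ɫ] (rule 2).
/m/ (between /l/ and /i/): no rule targets it → [m].
/i/ — not in any rule's target class → [i].
/l/ — between /i/ and /f/, word-finally or immediately before a consonant — surfaces as [ɫ] (rule 2).
/f/ — between /l/ and /i/; rule 3 does not apply here → [f].
/i/ (between /f/ and /s/): no rule targets it → [i].
/s/ — between /i/ and /z/; rule 3 does not apply here → [s].
/z/ (between /s/ and /o/): no rule targets it → [z].
/o/ stays [o].
/m/ — not in any rule's target class → [m].

[todtoɫmiɫfisˈzom]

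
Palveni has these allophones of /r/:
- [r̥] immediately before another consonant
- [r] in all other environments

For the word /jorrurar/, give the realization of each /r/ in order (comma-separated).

Occurrence 1 (position 3): immediately before another consonant → [r̥].
Occurrence 2 (position 4): no conditioning environment matches → elsewhere allophone [r].
Occurrence 3 (position 6): no conditioning environment matches → elsewhere allophone [r].
Occurrence 4 (position 8): no conditioning environment matches → elsewhere allophone [r].

[r̥], [r], [r], [r]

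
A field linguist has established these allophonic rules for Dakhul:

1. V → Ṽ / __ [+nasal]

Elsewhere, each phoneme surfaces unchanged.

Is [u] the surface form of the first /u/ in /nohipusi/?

/u/ — between /p/ and /s/; rule 1 does not apply here → [u].
The actual realization is [u], which matches [u].

Yes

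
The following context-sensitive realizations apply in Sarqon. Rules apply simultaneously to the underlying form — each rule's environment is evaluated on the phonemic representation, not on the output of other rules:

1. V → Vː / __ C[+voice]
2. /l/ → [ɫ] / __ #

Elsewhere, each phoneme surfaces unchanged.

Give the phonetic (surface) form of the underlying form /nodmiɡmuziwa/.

[noːdmiːɡmuːziːwa]

/n/ — not in any rule's target class → [n].
/o/ (between /n/ and /d/) occurs before a voiced consonant → [oː] by rule 1.
/d/ — not in any rule's target class → [d].
/m/ — not in any rule's target class → [m].
/i/ (between /m/ and /ɡ/) occurs before a voiced consonant → [iː] by rule 1.
/ɡ/ — not in any rule's target class → [ɡ].
/m/ stays [m].
/u/ (between /m/ and /z/) occurs before a voiced consonant → [uː] by rule 1.
/z/ stays [z].
Rule 1 applies to /i/ (between /z/ and /w/: before a voiced consonant) → [iː].
/w/ — not in any rule's target class → [w].
/a/ (word-final) is in the target of rule 1 but the environment (before a voiced consonant) is not met → [a].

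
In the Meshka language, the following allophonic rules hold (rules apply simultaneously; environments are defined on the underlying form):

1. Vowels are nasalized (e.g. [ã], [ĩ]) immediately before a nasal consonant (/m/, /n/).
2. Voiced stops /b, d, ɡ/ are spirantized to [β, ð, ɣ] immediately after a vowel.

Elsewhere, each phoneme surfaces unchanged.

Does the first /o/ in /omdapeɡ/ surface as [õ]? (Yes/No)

/o/ — word-initial, before a nasal consonant — surfaces as [õ] (rule 1).
The actual realization is [õ], which matches [õ].

Yes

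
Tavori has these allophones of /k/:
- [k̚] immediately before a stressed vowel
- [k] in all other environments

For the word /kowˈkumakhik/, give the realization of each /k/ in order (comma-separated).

Occurrence 1 (position 1): no conditioning environment matches → elsewhere allophone [k].
Occurrence 2 (position 4): immediately before a stressed vowel → [k̚].
Occurrence 3 (position 8): no conditioning environment matches → elsewhere allophone [k].
Occurrence 4 (position 11): no conditioning environment matches → elsewhere allophone [k].

[k], [k̚], [k], [k]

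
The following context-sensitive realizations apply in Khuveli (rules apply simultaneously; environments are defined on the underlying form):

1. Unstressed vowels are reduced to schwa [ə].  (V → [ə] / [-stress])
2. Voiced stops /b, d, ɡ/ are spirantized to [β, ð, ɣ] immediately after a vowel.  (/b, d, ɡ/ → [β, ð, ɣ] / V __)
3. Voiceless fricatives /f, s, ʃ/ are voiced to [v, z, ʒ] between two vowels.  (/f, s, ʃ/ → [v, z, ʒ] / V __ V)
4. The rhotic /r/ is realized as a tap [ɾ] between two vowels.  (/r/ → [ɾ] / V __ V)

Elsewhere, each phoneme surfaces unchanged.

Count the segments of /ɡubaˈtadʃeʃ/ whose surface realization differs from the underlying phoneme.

Segments that undergo a rule: /u/ → [ə] (rule 1); /b/ → [β] (rule 2); /a/ → [ə] (rule 1); /d/ → [ð] (rule 2); /e/ → [ə] (rule 1).
All other segments surface unchanged.

5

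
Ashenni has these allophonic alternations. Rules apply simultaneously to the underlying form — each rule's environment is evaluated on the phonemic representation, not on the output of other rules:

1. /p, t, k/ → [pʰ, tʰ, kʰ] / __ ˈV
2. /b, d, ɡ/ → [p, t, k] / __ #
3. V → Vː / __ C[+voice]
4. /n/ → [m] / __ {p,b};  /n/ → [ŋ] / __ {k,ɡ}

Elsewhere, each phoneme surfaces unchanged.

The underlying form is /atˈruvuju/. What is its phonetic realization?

[atˈruːvuːju]

/a/ (word-initial) is in the target of rule 3 but the environment (before a voiced consonant) is not met → [a].
/t/ (between /a/ and /r/) is in the target of rule 1 but the environment (immediately before a stressed vowel) is not met → [t].
/r/ (between /t/ and /u/) is unaffected → [r].
/u/ (between /r/ and /v/): before a voiced consonant, so rule 3 applies → [uː].
/v/ — not in any rule's target class → [v].
/u/ (between /v/ and /j/): before a voiced consonant, so rule 3 applies → [uː].
/j/ stays [j].
/u/ (word-final): rule 3 targets it, but not before a voiced consonant → unchanged [u].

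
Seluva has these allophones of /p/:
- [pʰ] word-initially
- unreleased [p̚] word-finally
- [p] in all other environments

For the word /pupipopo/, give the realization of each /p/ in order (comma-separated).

Occurrence 1 (position 1): word-initially → [pʰ].
Occurrence 2 (position 3): no conditioning environment matches → elsewhere allophone [p].
Occurrence 3 (position 5): no conditioning environment matches → elsewhere allophone [p].
Occurrence 4 (position 7): no conditioning environment matches → elsewhere allophone [p].

[pʰ], [p], [p], [p]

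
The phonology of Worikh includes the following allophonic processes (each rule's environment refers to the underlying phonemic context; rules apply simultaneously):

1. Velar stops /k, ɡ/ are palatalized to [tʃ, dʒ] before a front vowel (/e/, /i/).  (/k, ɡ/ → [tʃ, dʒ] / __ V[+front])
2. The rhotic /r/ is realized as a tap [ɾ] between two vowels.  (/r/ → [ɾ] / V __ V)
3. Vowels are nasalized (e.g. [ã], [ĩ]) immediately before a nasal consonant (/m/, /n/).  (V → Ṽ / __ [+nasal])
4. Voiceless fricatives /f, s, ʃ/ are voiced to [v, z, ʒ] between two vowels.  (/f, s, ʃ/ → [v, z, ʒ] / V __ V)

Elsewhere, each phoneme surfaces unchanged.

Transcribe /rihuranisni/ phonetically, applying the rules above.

/r/ (word-initial) is in the target of rule 2 but the environment (between two vowels) is not met → [r].
/i/ (between /r/ and /h/) is in the target of rule 3 but the environment (before a nasal consonant) is not met → [i].
/h/ (between /i/ and /u/): no rule targets it → [h].
/u/ (between /h/ and /r/) fails the environment for rule 3, so it stays [u].
Rule 2 applies to /r/ (between /u/ and /a/: between two vowels) → [ɾ].
/a/ (between /r/ and /n/) occurs before a nasal consonant → [ã] by rule 3.
/n/ (between /a/ and /i/): no rule targets it → [n].
/i/ (between /n/ and /s/) is in the target of rule 3 but the environment (before a nasal consonant) is not met → [i].
/s/ (between /i/ and /n/): rule 4 targets it, but not between two vowels → unchanged [s].
/n/ — not in any rule's target class → [n].
/i/ (word-final) fails the environment for rule 3, so it stays [i].

[rihuɾãnisni]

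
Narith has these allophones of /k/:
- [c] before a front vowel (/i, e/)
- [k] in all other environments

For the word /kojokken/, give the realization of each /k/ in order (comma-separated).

Occurrence 1 (position 1): no conditioning environment matches → elsewhere allophone [k].
Occurrence 2 (position 5): no conditioning environment matches → elsewhere allophone [k].
Occurrence 3 (position 6): before a front vowel → [c].

[k], [k], [c]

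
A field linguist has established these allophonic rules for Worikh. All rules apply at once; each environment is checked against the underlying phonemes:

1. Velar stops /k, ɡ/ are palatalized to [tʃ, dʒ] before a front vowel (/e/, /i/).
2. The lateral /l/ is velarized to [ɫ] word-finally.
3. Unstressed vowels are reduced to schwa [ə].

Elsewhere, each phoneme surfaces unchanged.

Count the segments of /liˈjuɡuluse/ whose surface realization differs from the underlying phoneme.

4

Segments that undergo a rule: /i/ → [ə] (rule 3); /u/ → [ə] (rule 3); /u/ → [ə] (rule 3); /e/ → [ə] (rule 3).
All other segments surface unchanged.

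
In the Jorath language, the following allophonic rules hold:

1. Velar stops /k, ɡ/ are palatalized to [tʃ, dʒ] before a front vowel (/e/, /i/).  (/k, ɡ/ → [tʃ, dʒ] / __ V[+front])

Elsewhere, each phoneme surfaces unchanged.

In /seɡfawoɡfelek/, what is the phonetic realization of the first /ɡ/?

/ɡ/ (between /e/ and /f/) fails the environment for rule 1, so it stays [ɡ].

[ɡ]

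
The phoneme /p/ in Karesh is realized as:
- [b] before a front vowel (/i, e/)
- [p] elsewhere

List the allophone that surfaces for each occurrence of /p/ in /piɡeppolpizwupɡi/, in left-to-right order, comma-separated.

[b], [p], [p], [b], [p]

Occurrence 1 (position 1): before a front vowel (/i, e/) → [b].
Occurrence 2 (position 5): no conditioning environment matches → elsewhere allophone [p].
Occurrence 3 (position 6): no conditioning environment matches → elsewhere allophone [p].
Occurrence 4 (position 9): before a front vowel (/i, e/) → [b].
Occurrence 5 (position 14): no conditioning environment matches → elsewhere allophone [p].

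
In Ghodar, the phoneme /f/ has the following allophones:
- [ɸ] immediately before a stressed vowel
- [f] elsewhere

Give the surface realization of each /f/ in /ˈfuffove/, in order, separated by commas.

Occurrence 1 (position 1): immediately before a stressed vowel → [ɸ].
Occurrence 2 (position 3): no conditioning environment matches → elsewhere allophone [f].
Occurrence 3 (position 4): no conditioning environment matches → elsewhere allophone [f].

[ɸ], [f], [f]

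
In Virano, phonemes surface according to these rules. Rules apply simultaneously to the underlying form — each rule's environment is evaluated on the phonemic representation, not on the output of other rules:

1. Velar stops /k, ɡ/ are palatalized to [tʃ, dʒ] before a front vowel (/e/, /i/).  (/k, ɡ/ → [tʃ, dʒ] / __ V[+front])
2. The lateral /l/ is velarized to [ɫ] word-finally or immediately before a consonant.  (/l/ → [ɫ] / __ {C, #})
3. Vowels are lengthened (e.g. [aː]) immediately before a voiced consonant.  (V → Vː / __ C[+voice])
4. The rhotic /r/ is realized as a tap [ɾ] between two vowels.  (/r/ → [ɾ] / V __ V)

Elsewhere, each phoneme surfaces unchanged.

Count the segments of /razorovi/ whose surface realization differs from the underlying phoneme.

4

Segments that undergo a rule: /a/ → [aː] (rule 3); /o/ → [oː] (rule 3); /r/ → [ɾ] (rule 4); /o/ → [oː] (rule 3).
All other segments surface unchanged.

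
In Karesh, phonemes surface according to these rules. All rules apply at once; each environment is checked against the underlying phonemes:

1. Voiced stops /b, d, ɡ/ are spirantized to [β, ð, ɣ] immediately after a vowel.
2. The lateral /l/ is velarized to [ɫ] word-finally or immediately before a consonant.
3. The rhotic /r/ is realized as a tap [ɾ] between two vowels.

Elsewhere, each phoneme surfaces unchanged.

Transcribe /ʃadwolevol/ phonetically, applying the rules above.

[ʃaðwolevoɫ]

Rule 1 applies to /d/ (between /a/ and /w/: immediately after a vowel) → [ð].
/l/ — between /o/ and /e/; rule 2 does not apply here → [l].
/l/ (word-final): word-finally or immediately before a consonant, so rule 2 applies → [ɫ].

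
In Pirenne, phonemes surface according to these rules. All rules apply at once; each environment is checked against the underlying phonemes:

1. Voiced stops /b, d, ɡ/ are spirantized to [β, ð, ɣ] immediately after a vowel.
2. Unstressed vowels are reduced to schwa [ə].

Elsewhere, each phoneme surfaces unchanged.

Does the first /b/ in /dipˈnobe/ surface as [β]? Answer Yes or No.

/b/ (between /o/ and /e/): immediately after a vowel, so rule 1 applies → [β].
The actual realization is [β], which matches [β].

Yes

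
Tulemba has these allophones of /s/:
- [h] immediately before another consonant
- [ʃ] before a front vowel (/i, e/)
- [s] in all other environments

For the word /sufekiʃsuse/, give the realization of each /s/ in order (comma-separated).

[s], [s], [ʃ]

Occurrence 1 (position 1): no conditioning environment matches → elsewhere allophone [s].
Occurrence 2 (position 8): no conditioning environment matches → elsewhere allophone [s].
Occurrence 3 (position 10): before a front vowel (/i, e/) → [ʃ].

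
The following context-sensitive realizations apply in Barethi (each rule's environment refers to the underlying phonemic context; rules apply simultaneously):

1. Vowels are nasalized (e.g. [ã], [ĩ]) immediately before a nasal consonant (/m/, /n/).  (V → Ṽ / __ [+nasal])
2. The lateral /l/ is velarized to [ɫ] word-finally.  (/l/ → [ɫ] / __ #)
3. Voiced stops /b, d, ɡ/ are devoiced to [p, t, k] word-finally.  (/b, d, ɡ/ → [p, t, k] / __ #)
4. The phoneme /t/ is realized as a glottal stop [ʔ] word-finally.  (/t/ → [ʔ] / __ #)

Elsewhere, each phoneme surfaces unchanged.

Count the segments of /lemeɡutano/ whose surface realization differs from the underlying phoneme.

2

Segments that undergo a rule: /e/ → [ẽ] (rule 1); /a/ → [ã] (rule 1).
All other segments surface unchanged.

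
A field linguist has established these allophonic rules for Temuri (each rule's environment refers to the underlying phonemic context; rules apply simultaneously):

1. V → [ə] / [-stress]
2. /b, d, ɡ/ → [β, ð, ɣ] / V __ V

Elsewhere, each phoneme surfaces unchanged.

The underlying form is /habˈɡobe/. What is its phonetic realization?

[həbˈɡoβə]

/h/ (word-initial) is unaffected → [h].
/a/ meets the environment for rule 1 (in an unstressed syllable) → [ə].
/b/ (between /a/ and /ɡ/): rule 2 targets it, but not between two vowels → unchanged [b].
/ɡ/ (between /b/ and /o/) fails the environment for rule 2, so it stays [ɡ].
/o/ (between /ɡ/ and /b/): rule 1 targets it, but not in an unstressed syllable → unchanged [o].
/b/ meets the environment for rule 2 (between two vowels) → [β].
Rule 1 applies to /e/ (word-final: in an unstressed syllable) → [ə].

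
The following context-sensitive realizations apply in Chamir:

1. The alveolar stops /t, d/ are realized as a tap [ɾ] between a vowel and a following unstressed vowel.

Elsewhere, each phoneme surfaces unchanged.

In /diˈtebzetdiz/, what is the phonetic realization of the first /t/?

/t/ — between /i/ and /e/; rule 1 does not apply here → [t].

[t]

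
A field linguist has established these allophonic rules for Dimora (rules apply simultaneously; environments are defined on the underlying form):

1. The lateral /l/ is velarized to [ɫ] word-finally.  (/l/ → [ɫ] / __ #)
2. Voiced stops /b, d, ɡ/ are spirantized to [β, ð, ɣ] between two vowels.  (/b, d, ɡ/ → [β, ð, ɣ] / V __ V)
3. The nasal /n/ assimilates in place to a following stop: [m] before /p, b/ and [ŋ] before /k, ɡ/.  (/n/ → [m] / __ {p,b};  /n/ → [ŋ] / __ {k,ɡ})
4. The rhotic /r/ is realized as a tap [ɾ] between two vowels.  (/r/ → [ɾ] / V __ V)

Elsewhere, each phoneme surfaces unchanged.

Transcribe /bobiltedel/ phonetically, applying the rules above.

[boβilteðeɫ]

/b/ (word-initial) is in the target of rule 2 but the environment (between two vowels) is not met → [b].
/o/ (between /b/ and /b/) is unaffected → [o].
Rule 2 applies to /b/ (between /o/ and /i/: between two vowels) → [β].
/i/ (between /b/ and /l/) is unaffected → [i].
/l/ — between /i/ and /t/; rule 1 does not apply here → [l].
/t/ stays [t].
/e/ (between /t/ and /d/) is unaffected → [e].
/d/ meets the environment for rule 2 (between two vowels) → [ð].
/e/ — not in any rule's target class → [e].
/l/ — word-final, word-finally — surfaces as [ɫ] (rule 1).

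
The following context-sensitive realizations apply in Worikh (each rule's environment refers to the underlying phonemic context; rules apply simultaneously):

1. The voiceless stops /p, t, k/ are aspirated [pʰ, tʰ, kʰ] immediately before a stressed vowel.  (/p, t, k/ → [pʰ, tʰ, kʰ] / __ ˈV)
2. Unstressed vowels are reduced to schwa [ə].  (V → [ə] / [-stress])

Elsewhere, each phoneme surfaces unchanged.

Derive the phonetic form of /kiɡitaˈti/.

/k/ — word-initial; rule 1 does not apply here → [k].
/i/ (between /k/ and /ɡ/): in an unstressed syllable, so rule 2 applies → [ə].
/ɡ/ stays [ɡ].
/i/ (between /ɡ/ and /t/): in an unstressed syllable, so rule 2 applies → [ə].
/t/ (between /i/ and /a/): rule 1 targets it, but not immediately before a stressed vowel → unchanged [t].
/a/ — between /t/ and /t/, in an unstressed syllable — surfaces as [ə] (rule 2).
/t/ (between /a/ and /i/): immediately before a stressed vowel, so rule 1 applies → [tʰ].
/i/ (word-final) fails the environment for rule 2, so it stays [i].

[kəɡətəˈtʰi]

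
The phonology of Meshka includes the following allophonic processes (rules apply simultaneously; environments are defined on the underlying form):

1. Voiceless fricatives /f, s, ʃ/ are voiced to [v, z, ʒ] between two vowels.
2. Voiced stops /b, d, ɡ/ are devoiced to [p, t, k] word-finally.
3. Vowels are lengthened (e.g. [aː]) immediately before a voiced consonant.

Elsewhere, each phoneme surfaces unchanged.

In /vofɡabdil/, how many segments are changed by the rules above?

2

Segments that undergo a rule: /a/ → [aː] (rule 3); /i/ → [iː] (rule 3).
All other segments surface unchanged.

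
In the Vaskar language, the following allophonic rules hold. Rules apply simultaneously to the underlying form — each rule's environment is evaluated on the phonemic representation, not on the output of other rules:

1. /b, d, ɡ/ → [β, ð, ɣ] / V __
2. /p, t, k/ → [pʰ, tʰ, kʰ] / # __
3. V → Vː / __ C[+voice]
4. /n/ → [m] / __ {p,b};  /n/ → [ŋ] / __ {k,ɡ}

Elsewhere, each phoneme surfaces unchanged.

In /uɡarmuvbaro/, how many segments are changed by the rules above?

Segments that undergo a rule: /u/ → [uː] (rule 3); /ɡ/ → [ɣ] (rule 1); /a/ → [aː] (rule 3); /u/ → [uː] (rule 3); /a/ → [aː] (rule 3).
All other segments surface unchanged.

5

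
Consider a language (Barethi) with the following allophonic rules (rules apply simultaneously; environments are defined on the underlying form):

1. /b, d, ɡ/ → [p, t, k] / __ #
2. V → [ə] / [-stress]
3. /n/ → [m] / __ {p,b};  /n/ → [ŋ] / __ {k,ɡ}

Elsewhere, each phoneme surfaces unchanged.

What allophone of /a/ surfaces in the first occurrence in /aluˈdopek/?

Rule 2 applies to /a/ (word-initial: in an unstressed syllable) → [ə].

[ə]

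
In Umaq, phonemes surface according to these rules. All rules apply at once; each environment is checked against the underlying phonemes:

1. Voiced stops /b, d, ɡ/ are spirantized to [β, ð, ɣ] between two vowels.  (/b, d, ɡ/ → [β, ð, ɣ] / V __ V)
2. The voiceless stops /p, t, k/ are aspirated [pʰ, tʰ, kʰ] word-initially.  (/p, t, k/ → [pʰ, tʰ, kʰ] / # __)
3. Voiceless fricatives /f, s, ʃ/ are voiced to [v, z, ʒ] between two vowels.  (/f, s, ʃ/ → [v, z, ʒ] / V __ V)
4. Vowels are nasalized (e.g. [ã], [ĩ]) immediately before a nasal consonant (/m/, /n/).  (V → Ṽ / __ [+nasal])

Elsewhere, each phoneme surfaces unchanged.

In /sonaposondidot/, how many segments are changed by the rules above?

Segments that undergo a rule: /o/ → [õ] (rule 4); /s/ → [z] (rule 3); /o/ → [õ] (rule 4); /d/ → [ð] (rule 1).
All other segments surface unchanged.

4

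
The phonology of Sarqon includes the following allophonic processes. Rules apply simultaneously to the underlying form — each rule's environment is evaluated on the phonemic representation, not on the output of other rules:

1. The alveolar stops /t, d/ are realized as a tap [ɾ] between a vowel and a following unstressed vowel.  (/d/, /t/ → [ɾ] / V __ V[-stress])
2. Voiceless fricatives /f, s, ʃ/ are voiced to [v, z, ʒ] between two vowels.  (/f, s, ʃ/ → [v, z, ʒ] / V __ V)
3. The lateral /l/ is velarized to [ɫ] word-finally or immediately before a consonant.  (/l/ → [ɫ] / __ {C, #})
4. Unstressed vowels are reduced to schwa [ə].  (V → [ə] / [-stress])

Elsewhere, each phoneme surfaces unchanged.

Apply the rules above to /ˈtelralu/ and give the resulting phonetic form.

/t/ — word-initial; rule 1 does not apply here → [t].
/e/ (between /t/ and /l/) is in the target of rule 4 but the environment (in an unstressed syllable) is not met → [e].
/l/ — between /e/ and /r/, word-finally or immediately before a consonant — surfaces as [ɫ] (rule 3).
/r/ (between /l/ and /a/): no rule targets it → [r].
Rule 4 applies to /a/ (between /r/ and /l/: in an unstressed syllable) → [ə].
/l/ (between /a/ and /u/) is in the target of rule 3 but the environment (word-finally or immediately before a consonant) is not met → [l].
/u/ (word-final) occurs in an unstressed syllable → [ə] by rule 4.

[ˈteɫrələ]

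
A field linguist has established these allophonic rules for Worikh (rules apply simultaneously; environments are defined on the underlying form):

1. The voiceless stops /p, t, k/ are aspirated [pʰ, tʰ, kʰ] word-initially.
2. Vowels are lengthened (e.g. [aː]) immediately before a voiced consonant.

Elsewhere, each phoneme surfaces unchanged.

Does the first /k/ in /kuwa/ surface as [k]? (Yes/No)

No

/k/ (word-initial): word-initially, so rule 1 applies → [kʰ].
The actual realization is [kʰ], not [k].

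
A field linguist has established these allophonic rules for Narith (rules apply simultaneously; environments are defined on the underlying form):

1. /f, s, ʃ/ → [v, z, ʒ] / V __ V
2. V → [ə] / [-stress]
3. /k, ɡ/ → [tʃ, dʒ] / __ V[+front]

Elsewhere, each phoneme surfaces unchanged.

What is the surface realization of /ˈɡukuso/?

/ɡ/ (word-initial): rule 3 targets it, but not before a front vowel → unchanged [ɡ].
/u/ (between /ɡ/ and /k/) is in the target of rule 2 but the environment (in an unstressed syllable) is not met → [u].
/k/ — between /u/ and /u/; rule 3 does not apply here → [k].
/u/ — between /k/ and /s/, in an unstressed syllable — surfaces as [ə] (rule 2).
/s/ (between /u/ and /o/): between two vowels, so rule 1 applies → [z].
Rule 2 applies to /o/ (word-final: in an unstressed syllable) → [ə].

[ˈɡukəzə]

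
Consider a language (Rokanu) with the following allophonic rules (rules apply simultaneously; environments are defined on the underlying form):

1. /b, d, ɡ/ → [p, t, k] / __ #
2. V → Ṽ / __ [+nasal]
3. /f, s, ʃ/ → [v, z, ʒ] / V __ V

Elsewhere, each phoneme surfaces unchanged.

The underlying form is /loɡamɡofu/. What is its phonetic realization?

/l/ stays [l].
/o/ (between /l/ and /ɡ/) fails the environment for rule 2, so it stays [o].
/ɡ/ (between /o/ and /a/) fails the environment for rule 1, so it stays [ɡ].
Rule 2 applies to /a/ (between /ɡ/ and /m/: before a nasal consonant) → [ã].
/m/ — not in any rule's target class → [m].
/ɡ/ (between /m/ and /o/): rule 1 targets it, but not word-finally → unchanged [ɡ].
/o/ (between /ɡ/ and /f/): rule 2 targets it, but not before a nasal consonant → unchanged [o].
/f/ — between /o/ and /u/, between two vowels — surfaces as [v] (rule 3).
/u/ (word-final) is in the target of rule 2 but the environment (before a nasal consonant) is not met → [u].

[loɡãmɡovu]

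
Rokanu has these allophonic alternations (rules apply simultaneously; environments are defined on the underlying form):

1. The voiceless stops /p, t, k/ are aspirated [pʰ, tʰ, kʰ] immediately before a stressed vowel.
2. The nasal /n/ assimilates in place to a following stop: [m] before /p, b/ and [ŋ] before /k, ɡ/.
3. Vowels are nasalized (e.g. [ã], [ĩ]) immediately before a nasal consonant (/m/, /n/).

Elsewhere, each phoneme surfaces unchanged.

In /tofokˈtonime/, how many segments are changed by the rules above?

3

Segments that undergo a rule: /t/ → [tʰ] (rule 1); /o/ → [õ] (rule 3); /i/ → [ĩ] (rule 3).
All other segments surface unchanged.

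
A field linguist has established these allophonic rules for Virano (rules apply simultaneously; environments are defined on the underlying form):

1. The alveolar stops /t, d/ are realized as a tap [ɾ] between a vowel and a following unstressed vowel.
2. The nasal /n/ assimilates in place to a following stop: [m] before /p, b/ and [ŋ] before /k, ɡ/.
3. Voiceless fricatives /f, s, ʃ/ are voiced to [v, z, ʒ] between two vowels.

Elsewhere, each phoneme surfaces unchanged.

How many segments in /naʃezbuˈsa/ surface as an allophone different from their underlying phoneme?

2

Segments that undergo a rule: /ʃ/ → [ʒ] (rule 3); /s/ → [z] (rule 3).
All other segments surface unchanged.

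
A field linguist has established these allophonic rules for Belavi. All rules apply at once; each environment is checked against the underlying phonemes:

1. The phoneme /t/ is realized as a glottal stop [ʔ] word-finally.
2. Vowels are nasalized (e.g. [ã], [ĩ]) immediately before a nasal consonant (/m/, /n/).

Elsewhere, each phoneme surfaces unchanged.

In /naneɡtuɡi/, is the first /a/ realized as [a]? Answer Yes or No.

/a/ (between /n/ and /n/): before a nasal consonant, so rule 2 applies → [ã].
The actual realization is [ã], not [a].

No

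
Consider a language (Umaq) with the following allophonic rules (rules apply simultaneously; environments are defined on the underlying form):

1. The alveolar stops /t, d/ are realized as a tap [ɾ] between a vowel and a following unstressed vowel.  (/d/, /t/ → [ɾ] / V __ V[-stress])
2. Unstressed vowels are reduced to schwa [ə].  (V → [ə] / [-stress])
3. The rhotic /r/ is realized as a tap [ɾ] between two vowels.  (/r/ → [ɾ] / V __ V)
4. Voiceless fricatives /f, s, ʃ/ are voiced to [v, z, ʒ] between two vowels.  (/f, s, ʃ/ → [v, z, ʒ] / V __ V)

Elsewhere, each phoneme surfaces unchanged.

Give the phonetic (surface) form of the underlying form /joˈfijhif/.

/j/ stays [j].
/o/ (between /j/ and /f/) occurs in an unstressed syllable → [ə] by rule 2.
/f/ (between /o/ and /i/) occurs between two vowels → [v] by rule 4.
/i/ — between /f/ and /j/; rule 2 does not apply here → [i].
/j/ — not in any rule's target class → [j].
/h/ (between /j/ and /i/): no rule targets it → [h].
/i/ (between /h/ and /f/): in an unstressed syllable, so rule 2 applies → [ə].
/f/ (word-final): rule 4 targets it, but not between two vowels → unchanged [f].

[jəˈvijhəf]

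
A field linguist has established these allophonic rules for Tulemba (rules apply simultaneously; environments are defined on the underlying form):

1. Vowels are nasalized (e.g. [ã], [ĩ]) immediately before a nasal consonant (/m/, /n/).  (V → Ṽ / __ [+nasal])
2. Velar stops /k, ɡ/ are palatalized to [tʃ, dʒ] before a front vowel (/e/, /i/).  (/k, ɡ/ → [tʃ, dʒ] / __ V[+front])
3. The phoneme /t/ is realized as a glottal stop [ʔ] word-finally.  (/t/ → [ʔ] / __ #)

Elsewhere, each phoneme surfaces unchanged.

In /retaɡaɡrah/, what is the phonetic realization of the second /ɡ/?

/ɡ/ (between /a/ and /r/): rule 2 targets it, but not before a front vowel → unchanged [ɡ].

[ɡ]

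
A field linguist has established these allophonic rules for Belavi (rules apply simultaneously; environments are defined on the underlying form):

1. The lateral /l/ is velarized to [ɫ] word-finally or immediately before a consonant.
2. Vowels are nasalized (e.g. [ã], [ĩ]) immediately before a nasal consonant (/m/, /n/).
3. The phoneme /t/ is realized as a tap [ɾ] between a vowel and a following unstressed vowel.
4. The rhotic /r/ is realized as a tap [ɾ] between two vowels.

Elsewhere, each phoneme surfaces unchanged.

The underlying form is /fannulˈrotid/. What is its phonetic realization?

/f/ — not in any rule's target class → [f].
/a/ — between /f/ and /n/, before a nasal consonant — surfaces as [ã] (rule 2).
/n/ stays [n].
/n/ stays [n].
/u/ (between /n/ and /l/) fails the environment for rule 2, so it stays [u].
Rule 1 applies to /l/ (between /u/ and /r/: word-finally or immediately before a consonant) → [ɫ].
/r/ (between /l/ and /o/) is in the target of rule 4 but the environment (between two vowels) is not met → [r].
/o/ — between /r/ and /t/; rule 2 does not apply here → [o].
/t/ — between /o/ and /i/, between a vowel and a following unstressed vowel — surfaces as [ɾ] (rule 3).
/i/ (between /t/ and /d/): rule 2 targets it, but not before a nasal consonant → unchanged [i].
/d/ (word-final): no rule targets it → [d].

[fãnnuɫˈroɾid]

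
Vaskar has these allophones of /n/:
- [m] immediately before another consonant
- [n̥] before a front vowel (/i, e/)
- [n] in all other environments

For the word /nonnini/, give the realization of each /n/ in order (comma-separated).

Occurrence 1 (position 1): no conditioning environment matches → elsewhere allophone [n].
Occurrence 2 (position 3): immediately before another consonant → [m].
Occurrence 3 (position 4): before a front vowel (/i, e/) → [n̥].
Occurrence 4 (position 6): before a front vowel (/i, e/) → [n̥].

[n], [m], [n̥], [n̥]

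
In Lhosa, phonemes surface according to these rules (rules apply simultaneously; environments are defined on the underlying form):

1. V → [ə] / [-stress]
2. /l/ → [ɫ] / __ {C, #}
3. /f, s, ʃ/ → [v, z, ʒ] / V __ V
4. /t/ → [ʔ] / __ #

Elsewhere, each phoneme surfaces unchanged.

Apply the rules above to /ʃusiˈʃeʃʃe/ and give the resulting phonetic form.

[ʃəzəˈʒeʃʃə]

/ʃ/ (word-initial): rule 3 targets it, but not between two vowels → unchanged [ʃ].
/u/ — between /ʃ/ and /s/, in an unstressed syllable — surfaces as [ə] (rule 1).
/s/ (between /u/ and /i/) occurs between two vowels → [z] by rule 3.
/i/ (between /s/ and /ʃ/) occurs in an unstressed syllable → [ə] by rule 1.
/ʃ/ — between /i/ and /e/, between two vowels — surfaces as [ʒ] (rule 3).
/e/ (between /ʃ/ and /ʃ/) fails the environment for rule 1, so it stays [e].
/ʃ/ — between /e/ and /ʃ/; rule 3 does not apply here → [ʃ].
/ʃ/ — between /ʃ/ and /e/; rule 3 does not apply here → [ʃ].
/e/ meets the environment for rule 1 (in an unstressed syllable) → [ə].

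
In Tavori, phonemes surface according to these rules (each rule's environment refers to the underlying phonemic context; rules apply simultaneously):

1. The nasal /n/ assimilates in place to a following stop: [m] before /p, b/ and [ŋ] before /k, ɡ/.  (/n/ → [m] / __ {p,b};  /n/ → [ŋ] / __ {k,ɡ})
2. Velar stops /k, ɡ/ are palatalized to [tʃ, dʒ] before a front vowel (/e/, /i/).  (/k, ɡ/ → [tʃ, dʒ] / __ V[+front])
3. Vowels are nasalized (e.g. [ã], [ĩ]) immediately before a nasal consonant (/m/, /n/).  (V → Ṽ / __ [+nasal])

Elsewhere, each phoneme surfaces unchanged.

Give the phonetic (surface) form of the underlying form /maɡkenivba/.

[maɡtʃẽnivba]

/m/ (word-initial) is unaffected → [m].
/a/ (between /m/ and /ɡ/) fails the environment for rule 3, so it stays [a].
/ɡ/ (between /a/ and /k/): rule 2 targets it, but not before a front vowel → unchanged [ɡ].
Rule 2 applies to /k/ (between /ɡ/ and /e/: before a front vowel) → [tʃ].
Rule 3 applies to /e/ (between /k/ and /n/: before a nasal consonant) → [ẽ].
/n/ (between /e/ and /i/) fails the environment for rule 1, so it stays [n].
/i/ (between /n/ and /v/): rule 3 targets it, but not before a nasal consonant → unchanged [i].
/v/ (between /i/ and /b/) is unaffected → [v].
/b/ (between /v/ and /a/) is unaffected → [b].
/a/ (word-final) is in the target of rule 3 but the environment (before a nasal consonant) is not met → [a].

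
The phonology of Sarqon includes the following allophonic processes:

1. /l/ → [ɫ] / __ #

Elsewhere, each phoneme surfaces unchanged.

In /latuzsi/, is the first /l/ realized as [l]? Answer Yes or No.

Yes

/l/ (word-initial): rule 1 targets it, but not word-finally → unchanged [l].
The actual realization is [l], which matches [l].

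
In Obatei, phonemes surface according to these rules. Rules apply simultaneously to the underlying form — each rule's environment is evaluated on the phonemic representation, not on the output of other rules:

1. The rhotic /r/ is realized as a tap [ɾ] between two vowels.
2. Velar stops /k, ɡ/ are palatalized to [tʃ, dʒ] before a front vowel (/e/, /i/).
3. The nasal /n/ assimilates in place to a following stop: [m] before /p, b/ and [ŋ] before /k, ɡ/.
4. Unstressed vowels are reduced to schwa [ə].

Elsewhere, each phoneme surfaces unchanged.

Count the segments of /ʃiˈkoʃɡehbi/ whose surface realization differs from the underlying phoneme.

Segments that undergo a rule: /i/ → [ə] (rule 4); /ɡ/ → [dʒ] (rule 2); /e/ → [ə] (rule 4); /i/ → [ə] (rule 4).
All other segments surface unchanged.

4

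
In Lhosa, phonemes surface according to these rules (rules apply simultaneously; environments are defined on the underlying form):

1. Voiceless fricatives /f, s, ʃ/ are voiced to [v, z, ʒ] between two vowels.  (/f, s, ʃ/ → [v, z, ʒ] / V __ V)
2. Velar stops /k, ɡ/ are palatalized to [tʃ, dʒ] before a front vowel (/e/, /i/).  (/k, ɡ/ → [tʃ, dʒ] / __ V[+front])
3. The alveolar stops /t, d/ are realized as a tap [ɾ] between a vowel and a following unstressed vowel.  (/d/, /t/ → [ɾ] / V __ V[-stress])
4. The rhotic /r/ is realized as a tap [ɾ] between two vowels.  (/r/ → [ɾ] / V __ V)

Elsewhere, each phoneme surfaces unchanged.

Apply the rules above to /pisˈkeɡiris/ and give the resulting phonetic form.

/p/ stays [p].
/i/ (between /p/ and /s/) is unaffected → [i].
/s/ — between /i/ and /k/; rule 1 does not apply here → [s].
/k/ (between /s/ and /e/) occurs before a front vowel → [tʃ] by rule 2.
/e/ stays [e].
/ɡ/ (between /e/ and /i/) occurs before a front vowel → [dʒ] by rule 2.
/i/ — not in any rule's target class → [i].
/r/ (between /i/ and /i/) occurs between two vowels → [ɾ] by rule 4.
/i/ — not in any rule's target class → [i].
/s/ (word-final) is in the target of rule 1 but the environment (between two vowels) is not met → [s].

[pisˈtʃedʒiɾis]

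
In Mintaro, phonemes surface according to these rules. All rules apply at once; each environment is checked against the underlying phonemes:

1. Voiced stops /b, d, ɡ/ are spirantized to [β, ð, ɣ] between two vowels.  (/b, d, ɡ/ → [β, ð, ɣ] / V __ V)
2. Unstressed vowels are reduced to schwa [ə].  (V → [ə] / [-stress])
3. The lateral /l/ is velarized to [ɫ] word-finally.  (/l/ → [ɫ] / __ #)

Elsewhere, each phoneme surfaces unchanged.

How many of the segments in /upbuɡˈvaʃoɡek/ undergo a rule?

Segments that undergo a rule: /u/ → [ə] (rule 2); /u/ → [ə] (rule 2); /o/ → [ə] (rule 2); /ɡ/ → [ɣ] (rule 1); /e/ → [ə] (rule 2).
All other segments surface unchanged.

5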